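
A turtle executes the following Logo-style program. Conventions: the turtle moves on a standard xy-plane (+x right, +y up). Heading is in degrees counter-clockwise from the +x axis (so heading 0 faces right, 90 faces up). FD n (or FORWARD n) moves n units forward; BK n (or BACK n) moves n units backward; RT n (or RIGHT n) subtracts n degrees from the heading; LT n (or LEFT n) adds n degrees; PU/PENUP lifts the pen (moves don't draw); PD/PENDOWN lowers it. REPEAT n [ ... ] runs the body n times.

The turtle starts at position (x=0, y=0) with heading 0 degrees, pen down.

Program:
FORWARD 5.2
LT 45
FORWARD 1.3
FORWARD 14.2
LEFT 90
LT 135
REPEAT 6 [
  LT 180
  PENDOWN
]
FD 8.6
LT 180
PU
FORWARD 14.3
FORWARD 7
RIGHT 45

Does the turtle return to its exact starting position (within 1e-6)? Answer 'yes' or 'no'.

Answer: no

Derivation:
Executing turtle program step by step:
Start: pos=(0,0), heading=0, pen down
FD 5.2: (0,0) -> (5.2,0) [heading=0, draw]
LT 45: heading 0 -> 45
FD 1.3: (5.2,0) -> (6.119,0.919) [heading=45, draw]
FD 14.2: (6.119,0.919) -> (16.16,10.96) [heading=45, draw]
LT 90: heading 45 -> 135
LT 135: heading 135 -> 270
REPEAT 6 [
  -- iteration 1/6 --
  LT 180: heading 270 -> 90
  PD: pen down
  -- iteration 2/6 --
  LT 180: heading 90 -> 270
  PD: pen down
  -- iteration 3/6 --
  LT 180: heading 270 -> 90
  PD: pen down
  -- iteration 4/6 --
  LT 180: heading 90 -> 270
  PD: pen down
  -- iteration 5/6 --
  LT 180: heading 270 -> 90
  PD: pen down
  -- iteration 6/6 --
  LT 180: heading 90 -> 270
  PD: pen down
]
FD 8.6: (16.16,10.96) -> (16.16,2.36) [heading=270, draw]
LT 180: heading 270 -> 90
PU: pen up
FD 14.3: (16.16,2.36) -> (16.16,16.66) [heading=90, move]
FD 7: (16.16,16.66) -> (16.16,23.66) [heading=90, move]
RT 45: heading 90 -> 45
Final: pos=(16.16,23.66), heading=45, 4 segment(s) drawn

Start position: (0, 0)
Final position: (16.16, 23.66)
Distance = 28.652; >= 1e-6 -> NOT closed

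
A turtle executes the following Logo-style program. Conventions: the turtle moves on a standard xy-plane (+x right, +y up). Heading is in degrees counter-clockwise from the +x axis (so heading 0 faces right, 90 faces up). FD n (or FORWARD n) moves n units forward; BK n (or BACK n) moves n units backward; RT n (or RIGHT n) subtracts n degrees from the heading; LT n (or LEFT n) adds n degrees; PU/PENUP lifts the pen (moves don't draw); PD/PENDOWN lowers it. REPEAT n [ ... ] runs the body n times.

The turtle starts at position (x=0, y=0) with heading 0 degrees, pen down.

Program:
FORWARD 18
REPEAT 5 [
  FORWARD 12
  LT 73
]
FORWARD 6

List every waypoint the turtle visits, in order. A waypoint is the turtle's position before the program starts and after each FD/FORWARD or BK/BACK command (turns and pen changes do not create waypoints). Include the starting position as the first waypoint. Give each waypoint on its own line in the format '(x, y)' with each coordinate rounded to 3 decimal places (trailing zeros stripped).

Answer: (0, 0)
(18, 0)
(30, 0)
(33.508, 11.476)
(23.56, 18.186)
(14.234, 10.634)
(18.73, -0.492)
(24.707, 0.031)

Derivation:
Executing turtle program step by step:
Start: pos=(0,0), heading=0, pen down
FD 18: (0,0) -> (18,0) [heading=0, draw]
REPEAT 5 [
  -- iteration 1/5 --
  FD 12: (18,0) -> (30,0) [heading=0, draw]
  LT 73: heading 0 -> 73
  -- iteration 2/5 --
  FD 12: (30,0) -> (33.508,11.476) [heading=73, draw]
  LT 73: heading 73 -> 146
  -- iteration 3/5 --
  FD 12: (33.508,11.476) -> (23.56,18.186) [heading=146, draw]
  LT 73: heading 146 -> 219
  -- iteration 4/5 --
  FD 12: (23.56,18.186) -> (14.234,10.634) [heading=219, draw]
  LT 73: heading 219 -> 292
  -- iteration 5/5 --
  FD 12: (14.234,10.634) -> (18.73,-0.492) [heading=292, draw]
  LT 73: heading 292 -> 5
]
FD 6: (18.73,-0.492) -> (24.707,0.031) [heading=5, draw]
Final: pos=(24.707,0.031), heading=5, 7 segment(s) drawn
Waypoints (8 total):
(0, 0)
(18, 0)
(30, 0)
(33.508, 11.476)
(23.56, 18.186)
(14.234, 10.634)
(18.73, -0.492)
(24.707, 0.031)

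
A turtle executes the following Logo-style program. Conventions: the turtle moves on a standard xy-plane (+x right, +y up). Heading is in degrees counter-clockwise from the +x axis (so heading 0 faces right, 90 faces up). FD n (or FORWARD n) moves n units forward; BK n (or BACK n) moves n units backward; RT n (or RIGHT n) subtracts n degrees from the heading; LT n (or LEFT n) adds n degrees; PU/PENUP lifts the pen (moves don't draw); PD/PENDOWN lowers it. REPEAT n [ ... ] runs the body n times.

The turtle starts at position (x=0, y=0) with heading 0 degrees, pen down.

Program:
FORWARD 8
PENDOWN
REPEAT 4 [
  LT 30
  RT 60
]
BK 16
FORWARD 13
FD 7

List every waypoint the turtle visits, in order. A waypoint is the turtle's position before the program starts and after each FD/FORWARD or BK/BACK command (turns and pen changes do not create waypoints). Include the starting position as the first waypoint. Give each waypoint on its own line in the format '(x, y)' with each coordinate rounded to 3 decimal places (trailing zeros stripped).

Answer: (0, 0)
(8, 0)
(16, 13.856)
(9.5, 2.598)
(6, -3.464)

Derivation:
Executing turtle program step by step:
Start: pos=(0,0), heading=0, pen down
FD 8: (0,0) -> (8,0) [heading=0, draw]
PD: pen down
REPEAT 4 [
  -- iteration 1/4 --
  LT 30: heading 0 -> 30
  RT 60: heading 30 -> 330
  -- iteration 2/4 --
  LT 30: heading 330 -> 0
  RT 60: heading 0 -> 300
  -- iteration 3/4 --
  LT 30: heading 300 -> 330
  RT 60: heading 330 -> 270
  -- iteration 4/4 --
  LT 30: heading 270 -> 300
  RT 60: heading 300 -> 240
]
BK 16: (8,0) -> (16,13.856) [heading=240, draw]
FD 13: (16,13.856) -> (9.5,2.598) [heading=240, draw]
FD 7: (9.5,2.598) -> (6,-3.464) [heading=240, draw]
Final: pos=(6,-3.464), heading=240, 4 segment(s) drawn
Waypoints (5 total):
(0, 0)
(8, 0)
(16, 13.856)
(9.5, 2.598)
(6, -3.464)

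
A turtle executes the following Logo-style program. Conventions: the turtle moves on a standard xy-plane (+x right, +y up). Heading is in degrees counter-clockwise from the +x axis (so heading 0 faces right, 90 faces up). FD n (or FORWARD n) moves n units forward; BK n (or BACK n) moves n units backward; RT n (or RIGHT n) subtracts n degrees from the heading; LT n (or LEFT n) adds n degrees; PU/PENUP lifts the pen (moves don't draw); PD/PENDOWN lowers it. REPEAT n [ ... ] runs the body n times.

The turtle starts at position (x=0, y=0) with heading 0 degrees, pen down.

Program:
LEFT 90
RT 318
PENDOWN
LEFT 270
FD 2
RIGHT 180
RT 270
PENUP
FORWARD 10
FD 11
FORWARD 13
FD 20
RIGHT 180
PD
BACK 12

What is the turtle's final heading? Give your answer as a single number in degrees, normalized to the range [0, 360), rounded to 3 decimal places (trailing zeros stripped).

Answer: 132

Derivation:
Executing turtle program step by step:
Start: pos=(0,0), heading=0, pen down
LT 90: heading 0 -> 90
RT 318: heading 90 -> 132
PD: pen down
LT 270: heading 132 -> 42
FD 2: (0,0) -> (1.486,1.338) [heading=42, draw]
RT 180: heading 42 -> 222
RT 270: heading 222 -> 312
PU: pen up
FD 10: (1.486,1.338) -> (8.178,-6.093) [heading=312, move]
FD 11: (8.178,-6.093) -> (15.538,-14.268) [heading=312, move]
FD 13: (15.538,-14.268) -> (24.237,-23.929) [heading=312, move]
FD 20: (24.237,-23.929) -> (37.619,-38.792) [heading=312, move]
RT 180: heading 312 -> 132
PD: pen down
BK 12: (37.619,-38.792) -> (45.649,-47.709) [heading=132, draw]
Final: pos=(45.649,-47.709), heading=132, 2 segment(s) drawn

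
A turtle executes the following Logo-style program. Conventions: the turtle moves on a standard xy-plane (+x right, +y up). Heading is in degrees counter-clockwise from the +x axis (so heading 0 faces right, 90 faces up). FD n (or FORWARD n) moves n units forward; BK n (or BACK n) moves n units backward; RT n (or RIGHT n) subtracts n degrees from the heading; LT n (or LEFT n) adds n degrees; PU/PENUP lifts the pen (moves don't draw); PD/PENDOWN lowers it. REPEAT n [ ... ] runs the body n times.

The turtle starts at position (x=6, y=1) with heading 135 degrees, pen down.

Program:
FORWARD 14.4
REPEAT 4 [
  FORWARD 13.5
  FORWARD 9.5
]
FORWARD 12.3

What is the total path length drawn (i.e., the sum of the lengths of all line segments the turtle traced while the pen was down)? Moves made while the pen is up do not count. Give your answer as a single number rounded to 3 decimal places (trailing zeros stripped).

Answer: 118.7

Derivation:
Executing turtle program step by step:
Start: pos=(6,1), heading=135, pen down
FD 14.4: (6,1) -> (-4.182,11.182) [heading=135, draw]
REPEAT 4 [
  -- iteration 1/4 --
  FD 13.5: (-4.182,11.182) -> (-13.728,20.728) [heading=135, draw]
  FD 9.5: (-13.728,20.728) -> (-20.446,27.446) [heading=135, draw]
  -- iteration 2/4 --
  FD 13.5: (-20.446,27.446) -> (-29.992,36.992) [heading=135, draw]
  FD 9.5: (-29.992,36.992) -> (-36.709,43.709) [heading=135, draw]
  -- iteration 3/4 --
  FD 13.5: (-36.709,43.709) -> (-46.255,53.255) [heading=135, draw]
  FD 9.5: (-46.255,53.255) -> (-52.973,59.973) [heading=135, draw]
  -- iteration 4/4 --
  FD 13.5: (-52.973,59.973) -> (-62.519,69.519) [heading=135, draw]
  FD 9.5: (-62.519,69.519) -> (-69.236,76.236) [heading=135, draw]
]
FD 12.3: (-69.236,76.236) -> (-77.934,84.934) [heading=135, draw]
Final: pos=(-77.934,84.934), heading=135, 10 segment(s) drawn

Segment lengths:
  seg 1: (6,1) -> (-4.182,11.182), length = 14.4
  seg 2: (-4.182,11.182) -> (-13.728,20.728), length = 13.5
  seg 3: (-13.728,20.728) -> (-20.446,27.446), length = 9.5
  seg 4: (-20.446,27.446) -> (-29.992,36.992), length = 13.5
  seg 5: (-29.992,36.992) -> (-36.709,43.709), length = 9.5
  seg 6: (-36.709,43.709) -> (-46.255,53.255), length = 13.5
  seg 7: (-46.255,53.255) -> (-52.973,59.973), length = 9.5
  seg 8: (-52.973,59.973) -> (-62.519,69.519), length = 13.5
  seg 9: (-62.519,69.519) -> (-69.236,76.236), length = 9.5
  seg 10: (-69.236,76.236) -> (-77.934,84.934), length = 12.3
Total = 118.7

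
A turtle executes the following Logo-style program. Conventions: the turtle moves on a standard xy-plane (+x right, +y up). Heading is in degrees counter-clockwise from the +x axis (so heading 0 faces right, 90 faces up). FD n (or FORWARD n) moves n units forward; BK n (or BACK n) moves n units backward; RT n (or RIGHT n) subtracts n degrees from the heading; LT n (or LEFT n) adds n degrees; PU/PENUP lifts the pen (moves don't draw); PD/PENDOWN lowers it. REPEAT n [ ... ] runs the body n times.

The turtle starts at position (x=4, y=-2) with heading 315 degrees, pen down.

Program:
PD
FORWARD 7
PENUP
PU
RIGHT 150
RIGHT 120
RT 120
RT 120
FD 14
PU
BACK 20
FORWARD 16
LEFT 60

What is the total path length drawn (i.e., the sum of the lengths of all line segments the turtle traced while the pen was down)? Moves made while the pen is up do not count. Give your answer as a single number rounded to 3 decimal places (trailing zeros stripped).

Answer: 7

Derivation:
Executing turtle program step by step:
Start: pos=(4,-2), heading=315, pen down
PD: pen down
FD 7: (4,-2) -> (8.95,-6.95) [heading=315, draw]
PU: pen up
PU: pen up
RT 150: heading 315 -> 165
RT 120: heading 165 -> 45
RT 120: heading 45 -> 285
RT 120: heading 285 -> 165
FD 14: (8.95,-6.95) -> (-4.573,-3.326) [heading=165, move]
PU: pen up
BK 20: (-4.573,-3.326) -> (14.745,-8.503) [heading=165, move]
FD 16: (14.745,-8.503) -> (-0.71,-4.362) [heading=165, move]
LT 60: heading 165 -> 225
Final: pos=(-0.71,-4.362), heading=225, 1 segment(s) drawn

Segment lengths:
  seg 1: (4,-2) -> (8.95,-6.95), length = 7
Total = 7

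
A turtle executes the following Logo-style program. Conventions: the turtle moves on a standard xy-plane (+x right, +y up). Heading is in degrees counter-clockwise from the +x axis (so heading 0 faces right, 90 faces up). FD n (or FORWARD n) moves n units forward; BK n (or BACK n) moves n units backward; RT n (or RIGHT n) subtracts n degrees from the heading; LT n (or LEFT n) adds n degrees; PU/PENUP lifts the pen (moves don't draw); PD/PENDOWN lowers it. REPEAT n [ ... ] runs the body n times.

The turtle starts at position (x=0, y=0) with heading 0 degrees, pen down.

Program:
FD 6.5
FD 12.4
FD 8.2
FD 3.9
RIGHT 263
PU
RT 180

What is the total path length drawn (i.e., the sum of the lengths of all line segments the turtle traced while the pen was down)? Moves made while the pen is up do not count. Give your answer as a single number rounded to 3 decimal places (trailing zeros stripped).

Executing turtle program step by step:
Start: pos=(0,0), heading=0, pen down
FD 6.5: (0,0) -> (6.5,0) [heading=0, draw]
FD 12.4: (6.5,0) -> (18.9,0) [heading=0, draw]
FD 8.2: (18.9,0) -> (27.1,0) [heading=0, draw]
FD 3.9: (27.1,0) -> (31,0) [heading=0, draw]
RT 263: heading 0 -> 97
PU: pen up
RT 180: heading 97 -> 277
Final: pos=(31,0), heading=277, 4 segment(s) drawn

Segment lengths:
  seg 1: (0,0) -> (6.5,0), length = 6.5
  seg 2: (6.5,0) -> (18.9,0), length = 12.4
  seg 3: (18.9,0) -> (27.1,0), length = 8.2
  seg 4: (27.1,0) -> (31,0), length = 3.9
Total = 31

Answer: 31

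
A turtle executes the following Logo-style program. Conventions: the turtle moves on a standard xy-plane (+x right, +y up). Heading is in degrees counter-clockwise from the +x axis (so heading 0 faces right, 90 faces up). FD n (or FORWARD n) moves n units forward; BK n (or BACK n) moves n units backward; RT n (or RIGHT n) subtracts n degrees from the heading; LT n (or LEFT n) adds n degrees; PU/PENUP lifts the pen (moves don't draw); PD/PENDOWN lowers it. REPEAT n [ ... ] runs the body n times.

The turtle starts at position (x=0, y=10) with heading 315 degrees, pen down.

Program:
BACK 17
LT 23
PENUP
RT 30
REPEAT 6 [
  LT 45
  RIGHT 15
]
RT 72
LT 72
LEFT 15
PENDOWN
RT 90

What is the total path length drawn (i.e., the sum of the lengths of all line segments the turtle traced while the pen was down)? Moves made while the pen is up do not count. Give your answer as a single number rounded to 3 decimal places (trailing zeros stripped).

Answer: 17

Derivation:
Executing turtle program step by step:
Start: pos=(0,10), heading=315, pen down
BK 17: (0,10) -> (-12.021,22.021) [heading=315, draw]
LT 23: heading 315 -> 338
PU: pen up
RT 30: heading 338 -> 308
REPEAT 6 [
  -- iteration 1/6 --
  LT 45: heading 308 -> 353
  RT 15: heading 353 -> 338
  -- iteration 2/6 --
  LT 45: heading 338 -> 23
  RT 15: heading 23 -> 8
  -- iteration 3/6 --
  LT 45: heading 8 -> 53
  RT 15: heading 53 -> 38
  -- iteration 4/6 --
  LT 45: heading 38 -> 83
  RT 15: heading 83 -> 68
  -- iteration 5/6 --
  LT 45: heading 68 -> 113
  RT 15: heading 113 -> 98
  -- iteration 6/6 --
  LT 45: heading 98 -> 143
  RT 15: heading 143 -> 128
]
RT 72: heading 128 -> 56
LT 72: heading 56 -> 128
LT 15: heading 128 -> 143
PD: pen down
RT 90: heading 143 -> 53
Final: pos=(-12.021,22.021), heading=53, 1 segment(s) drawn

Segment lengths:
  seg 1: (0,10) -> (-12.021,22.021), length = 17
Total = 17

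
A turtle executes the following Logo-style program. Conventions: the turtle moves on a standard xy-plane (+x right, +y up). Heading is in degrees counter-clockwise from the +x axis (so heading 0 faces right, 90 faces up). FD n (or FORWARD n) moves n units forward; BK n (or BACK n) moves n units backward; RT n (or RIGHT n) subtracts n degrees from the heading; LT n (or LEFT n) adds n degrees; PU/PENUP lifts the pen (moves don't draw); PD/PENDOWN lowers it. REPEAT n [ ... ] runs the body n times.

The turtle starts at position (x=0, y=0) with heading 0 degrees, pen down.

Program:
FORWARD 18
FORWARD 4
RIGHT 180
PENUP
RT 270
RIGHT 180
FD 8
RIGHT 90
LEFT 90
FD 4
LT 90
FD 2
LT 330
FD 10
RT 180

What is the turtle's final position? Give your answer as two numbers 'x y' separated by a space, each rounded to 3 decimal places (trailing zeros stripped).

Answer: 11.34 17

Derivation:
Executing turtle program step by step:
Start: pos=(0,0), heading=0, pen down
FD 18: (0,0) -> (18,0) [heading=0, draw]
FD 4: (18,0) -> (22,0) [heading=0, draw]
RT 180: heading 0 -> 180
PU: pen up
RT 270: heading 180 -> 270
RT 180: heading 270 -> 90
FD 8: (22,0) -> (22,8) [heading=90, move]
RT 90: heading 90 -> 0
LT 90: heading 0 -> 90
FD 4: (22,8) -> (22,12) [heading=90, move]
LT 90: heading 90 -> 180
FD 2: (22,12) -> (20,12) [heading=180, move]
LT 330: heading 180 -> 150
FD 10: (20,12) -> (11.34,17) [heading=150, move]
RT 180: heading 150 -> 330
Final: pos=(11.34,17), heading=330, 2 segment(s) drawn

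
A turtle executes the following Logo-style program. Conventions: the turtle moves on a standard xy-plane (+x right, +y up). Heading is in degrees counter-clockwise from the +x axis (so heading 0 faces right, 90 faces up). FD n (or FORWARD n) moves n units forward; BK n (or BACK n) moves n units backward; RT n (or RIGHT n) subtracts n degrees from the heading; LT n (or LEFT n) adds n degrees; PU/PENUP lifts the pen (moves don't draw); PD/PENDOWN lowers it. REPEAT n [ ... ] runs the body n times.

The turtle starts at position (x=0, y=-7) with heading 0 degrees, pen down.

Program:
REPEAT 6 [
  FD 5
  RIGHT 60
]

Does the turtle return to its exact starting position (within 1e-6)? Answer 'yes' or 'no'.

Executing turtle program step by step:
Start: pos=(0,-7), heading=0, pen down
REPEAT 6 [
  -- iteration 1/6 --
  FD 5: (0,-7) -> (5,-7) [heading=0, draw]
  RT 60: heading 0 -> 300
  -- iteration 2/6 --
  FD 5: (5,-7) -> (7.5,-11.33) [heading=300, draw]
  RT 60: heading 300 -> 240
  -- iteration 3/6 --
  FD 5: (7.5,-11.33) -> (5,-15.66) [heading=240, draw]
  RT 60: heading 240 -> 180
  -- iteration 4/6 --
  FD 5: (5,-15.66) -> (0,-15.66) [heading=180, draw]
  RT 60: heading 180 -> 120
  -- iteration 5/6 --
  FD 5: (0,-15.66) -> (-2.5,-11.33) [heading=120, draw]
  RT 60: heading 120 -> 60
  -- iteration 6/6 --
  FD 5: (-2.5,-11.33) -> (0,-7) [heading=60, draw]
  RT 60: heading 60 -> 0
]
Final: pos=(0,-7), heading=0, 6 segment(s) drawn

Start position: (0, -7)
Final position: (0, -7)
Distance = 0; < 1e-6 -> CLOSED

Answer: yes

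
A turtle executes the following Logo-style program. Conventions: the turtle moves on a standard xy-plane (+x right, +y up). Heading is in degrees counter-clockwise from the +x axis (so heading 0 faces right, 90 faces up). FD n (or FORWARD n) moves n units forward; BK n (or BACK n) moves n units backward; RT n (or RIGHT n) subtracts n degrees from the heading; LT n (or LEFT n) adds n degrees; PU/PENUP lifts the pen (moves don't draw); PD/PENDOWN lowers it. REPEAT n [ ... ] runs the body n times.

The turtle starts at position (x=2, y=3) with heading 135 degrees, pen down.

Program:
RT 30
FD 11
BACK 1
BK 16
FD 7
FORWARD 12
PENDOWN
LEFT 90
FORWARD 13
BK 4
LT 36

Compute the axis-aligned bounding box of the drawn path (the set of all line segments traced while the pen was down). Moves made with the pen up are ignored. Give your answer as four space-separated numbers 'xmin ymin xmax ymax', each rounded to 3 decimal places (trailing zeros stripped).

Answer: -13.922 -2.796 3.553 15.557

Derivation:
Executing turtle program step by step:
Start: pos=(2,3), heading=135, pen down
RT 30: heading 135 -> 105
FD 11: (2,3) -> (-0.847,13.625) [heading=105, draw]
BK 1: (-0.847,13.625) -> (-0.588,12.659) [heading=105, draw]
BK 16: (-0.588,12.659) -> (3.553,-2.796) [heading=105, draw]
FD 7: (3.553,-2.796) -> (1.741,3.966) [heading=105, draw]
FD 12: (1.741,3.966) -> (-1.365,15.557) [heading=105, draw]
PD: pen down
LT 90: heading 105 -> 195
FD 13: (-1.365,15.557) -> (-13.922,12.192) [heading=195, draw]
BK 4: (-13.922,12.192) -> (-10.058,13.228) [heading=195, draw]
LT 36: heading 195 -> 231
Final: pos=(-10.058,13.228), heading=231, 7 segment(s) drawn

Segment endpoints: x in {-13.922, -10.058, -1.365, -0.847, -0.588, 1.741, 2, 3.553}, y in {-2.796, 3, 3.966, 12.192, 12.659, 13.228, 13.625, 15.557}
xmin=-13.922, ymin=-2.796, xmax=3.553, ymax=15.557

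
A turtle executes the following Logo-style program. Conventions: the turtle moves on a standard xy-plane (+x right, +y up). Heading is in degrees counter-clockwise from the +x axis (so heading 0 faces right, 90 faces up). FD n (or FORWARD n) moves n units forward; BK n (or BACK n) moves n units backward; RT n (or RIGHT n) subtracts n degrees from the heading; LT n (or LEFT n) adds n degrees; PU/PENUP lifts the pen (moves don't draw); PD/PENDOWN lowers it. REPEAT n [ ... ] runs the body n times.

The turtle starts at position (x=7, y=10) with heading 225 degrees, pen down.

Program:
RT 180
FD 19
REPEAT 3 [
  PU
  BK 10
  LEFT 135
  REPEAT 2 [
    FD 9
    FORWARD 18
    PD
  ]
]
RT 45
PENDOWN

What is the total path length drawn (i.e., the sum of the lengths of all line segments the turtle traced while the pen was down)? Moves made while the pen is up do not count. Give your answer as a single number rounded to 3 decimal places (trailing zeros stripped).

Executing turtle program step by step:
Start: pos=(7,10), heading=225, pen down
RT 180: heading 225 -> 45
FD 19: (7,10) -> (20.435,23.435) [heading=45, draw]
REPEAT 3 [
  -- iteration 1/3 --
  PU: pen up
  BK 10: (20.435,23.435) -> (13.364,16.364) [heading=45, move]
  LT 135: heading 45 -> 180
  REPEAT 2 [
    -- iteration 1/2 --
    FD 9: (13.364,16.364) -> (4.364,16.364) [heading=180, move]
    FD 18: (4.364,16.364) -> (-13.636,16.364) [heading=180, move]
    PD: pen down
    -- iteration 2/2 --
    FD 9: (-13.636,16.364) -> (-22.636,16.364) [heading=180, draw]
    FD 18: (-22.636,16.364) -> (-40.636,16.364) [heading=180, draw]
    PD: pen down
  ]
  -- iteration 2/3 --
  PU: pen up
  BK 10: (-40.636,16.364) -> (-30.636,16.364) [heading=180, move]
  LT 135: heading 180 -> 315
  REPEAT 2 [
    -- iteration 1/2 --
    FD 9: (-30.636,16.364) -> (-24.272,10) [heading=315, move]
    FD 18: (-24.272,10) -> (-11.544,-2.728) [heading=315, move]
    PD: pen down
    -- iteration 2/2 --
    FD 9: (-11.544,-2.728) -> (-5.18,-9.092) [heading=315, draw]
    FD 18: (-5.18,-9.092) -> (7.548,-21.82) [heading=315, draw]
    PD: pen down
  ]
  -- iteration 3/3 --
  PU: pen up
  BK 10: (7.548,-21.82) -> (0.477,-14.749) [heading=315, move]
  LT 135: heading 315 -> 90
  REPEAT 2 [
    -- iteration 1/2 --
    FD 9: (0.477,-14.749) -> (0.477,-5.749) [heading=90, move]
    FD 18: (0.477,-5.749) -> (0.477,12.251) [heading=90, move]
    PD: pen down
    -- iteration 2/2 --
    FD 9: (0.477,12.251) -> (0.477,21.251) [heading=90, draw]
    FD 18: (0.477,21.251) -> (0.477,39.251) [heading=90, draw]
    PD: pen down
  ]
]
RT 45: heading 90 -> 45
PD: pen down
Final: pos=(0.477,39.251), heading=45, 7 segment(s) drawn

Segment lengths:
  seg 1: (7,10) -> (20.435,23.435), length = 19
  seg 2: (-13.636,16.364) -> (-22.636,16.364), length = 9
  seg 3: (-22.636,16.364) -> (-40.636,16.364), length = 18
  seg 4: (-11.544,-2.728) -> (-5.18,-9.092), length = 9
  seg 5: (-5.18,-9.092) -> (7.548,-21.82), length = 18
  seg 6: (0.477,12.251) -> (0.477,21.251), length = 9
  seg 7: (0.477,21.251) -> (0.477,39.251), length = 18
Total = 100

Answer: 100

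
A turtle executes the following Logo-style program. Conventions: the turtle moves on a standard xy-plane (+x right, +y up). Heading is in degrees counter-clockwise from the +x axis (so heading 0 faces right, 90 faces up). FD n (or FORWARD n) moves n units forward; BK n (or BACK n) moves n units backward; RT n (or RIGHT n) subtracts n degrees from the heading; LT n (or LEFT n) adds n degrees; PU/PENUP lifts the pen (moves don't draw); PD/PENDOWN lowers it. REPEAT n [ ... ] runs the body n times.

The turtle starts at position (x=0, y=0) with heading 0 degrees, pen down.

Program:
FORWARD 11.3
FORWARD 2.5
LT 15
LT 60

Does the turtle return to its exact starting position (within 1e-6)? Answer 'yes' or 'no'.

Executing turtle program step by step:
Start: pos=(0,0), heading=0, pen down
FD 11.3: (0,0) -> (11.3,0) [heading=0, draw]
FD 2.5: (11.3,0) -> (13.8,0) [heading=0, draw]
LT 15: heading 0 -> 15
LT 60: heading 15 -> 75
Final: pos=(13.8,0), heading=75, 2 segment(s) drawn

Start position: (0, 0)
Final position: (13.8, 0)
Distance = 13.8; >= 1e-6 -> NOT closed

Answer: no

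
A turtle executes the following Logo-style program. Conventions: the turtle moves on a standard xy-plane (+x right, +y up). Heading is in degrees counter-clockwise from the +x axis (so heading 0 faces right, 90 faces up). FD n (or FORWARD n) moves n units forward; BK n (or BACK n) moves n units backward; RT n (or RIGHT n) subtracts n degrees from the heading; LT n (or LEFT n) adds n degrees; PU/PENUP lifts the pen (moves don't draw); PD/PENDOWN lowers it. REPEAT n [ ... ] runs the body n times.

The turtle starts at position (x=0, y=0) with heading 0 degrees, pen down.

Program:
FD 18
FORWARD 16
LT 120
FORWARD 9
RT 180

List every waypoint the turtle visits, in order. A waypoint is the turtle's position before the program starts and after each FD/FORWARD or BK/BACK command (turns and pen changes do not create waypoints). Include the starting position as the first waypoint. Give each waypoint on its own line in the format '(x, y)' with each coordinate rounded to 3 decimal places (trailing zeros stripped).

Answer: (0, 0)
(18, 0)
(34, 0)
(29.5, 7.794)

Derivation:
Executing turtle program step by step:
Start: pos=(0,0), heading=0, pen down
FD 18: (0,0) -> (18,0) [heading=0, draw]
FD 16: (18,0) -> (34,0) [heading=0, draw]
LT 120: heading 0 -> 120
FD 9: (34,0) -> (29.5,7.794) [heading=120, draw]
RT 180: heading 120 -> 300
Final: pos=(29.5,7.794), heading=300, 3 segment(s) drawn
Waypoints (4 total):
(0, 0)
(18, 0)
(34, 0)
(29.5, 7.794)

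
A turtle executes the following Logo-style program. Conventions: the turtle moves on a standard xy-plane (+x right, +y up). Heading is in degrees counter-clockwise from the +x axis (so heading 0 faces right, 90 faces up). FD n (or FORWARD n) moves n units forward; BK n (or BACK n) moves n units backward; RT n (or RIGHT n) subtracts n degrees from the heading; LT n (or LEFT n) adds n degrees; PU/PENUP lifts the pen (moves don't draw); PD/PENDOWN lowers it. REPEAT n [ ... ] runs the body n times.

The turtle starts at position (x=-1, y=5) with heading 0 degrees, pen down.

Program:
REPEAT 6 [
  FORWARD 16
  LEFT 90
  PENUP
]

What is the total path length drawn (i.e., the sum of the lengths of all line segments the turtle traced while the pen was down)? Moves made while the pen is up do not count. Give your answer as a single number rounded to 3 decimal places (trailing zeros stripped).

Executing turtle program step by step:
Start: pos=(-1,5), heading=0, pen down
REPEAT 6 [
  -- iteration 1/6 --
  FD 16: (-1,5) -> (15,5) [heading=0, draw]
  LT 90: heading 0 -> 90
  PU: pen up
  -- iteration 2/6 --
  FD 16: (15,5) -> (15,21) [heading=90, move]
  LT 90: heading 90 -> 180
  PU: pen up
  -- iteration 3/6 --
  FD 16: (15,21) -> (-1,21) [heading=180, move]
  LT 90: heading 180 -> 270
  PU: pen up
  -- iteration 4/6 --
  FD 16: (-1,21) -> (-1,5) [heading=270, move]
  LT 90: heading 270 -> 0
  PU: pen up
  -- iteration 5/6 --
  FD 16: (-1,5) -> (15,5) [heading=0, move]
  LT 90: heading 0 -> 90
  PU: pen up
  -- iteration 6/6 --
  FD 16: (15,5) -> (15,21) [heading=90, move]
  LT 90: heading 90 -> 180
  PU: pen up
]
Final: pos=(15,21), heading=180, 1 segment(s) drawn

Segment lengths:
  seg 1: (-1,5) -> (15,5), length = 16
Total = 16

Answer: 16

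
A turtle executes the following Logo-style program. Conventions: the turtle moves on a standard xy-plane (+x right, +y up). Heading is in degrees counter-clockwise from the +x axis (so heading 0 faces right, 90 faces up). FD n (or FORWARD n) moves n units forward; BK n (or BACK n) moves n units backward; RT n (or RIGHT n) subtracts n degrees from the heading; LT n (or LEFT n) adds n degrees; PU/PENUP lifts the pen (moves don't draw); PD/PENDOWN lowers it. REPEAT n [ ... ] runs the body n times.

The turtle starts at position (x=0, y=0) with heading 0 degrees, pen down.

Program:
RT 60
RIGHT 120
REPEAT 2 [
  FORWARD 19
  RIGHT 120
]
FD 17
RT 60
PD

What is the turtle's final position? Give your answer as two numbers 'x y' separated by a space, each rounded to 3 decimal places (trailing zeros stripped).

Executing turtle program step by step:
Start: pos=(0,0), heading=0, pen down
RT 60: heading 0 -> 300
RT 120: heading 300 -> 180
REPEAT 2 [
  -- iteration 1/2 --
  FD 19: (0,0) -> (-19,0) [heading=180, draw]
  RT 120: heading 180 -> 60
  -- iteration 2/2 --
  FD 19: (-19,0) -> (-9.5,16.454) [heading=60, draw]
  RT 120: heading 60 -> 300
]
FD 17: (-9.5,16.454) -> (-1,1.732) [heading=300, draw]
RT 60: heading 300 -> 240
PD: pen down
Final: pos=(-1,1.732), heading=240, 3 segment(s) drawn

Answer: -1 1.732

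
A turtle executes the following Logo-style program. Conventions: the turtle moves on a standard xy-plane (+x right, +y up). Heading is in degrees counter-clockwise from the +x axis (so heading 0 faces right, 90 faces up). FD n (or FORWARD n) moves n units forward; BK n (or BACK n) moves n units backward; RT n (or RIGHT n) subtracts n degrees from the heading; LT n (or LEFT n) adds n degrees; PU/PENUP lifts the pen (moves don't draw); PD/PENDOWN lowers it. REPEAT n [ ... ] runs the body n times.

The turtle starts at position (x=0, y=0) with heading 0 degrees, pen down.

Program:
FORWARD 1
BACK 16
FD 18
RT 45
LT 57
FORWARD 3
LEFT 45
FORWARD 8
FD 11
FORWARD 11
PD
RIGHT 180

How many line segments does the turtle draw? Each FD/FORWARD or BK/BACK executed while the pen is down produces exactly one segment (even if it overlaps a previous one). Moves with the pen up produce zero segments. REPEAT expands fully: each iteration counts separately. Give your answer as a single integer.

Executing turtle program step by step:
Start: pos=(0,0), heading=0, pen down
FD 1: (0,0) -> (1,0) [heading=0, draw]
BK 16: (1,0) -> (-15,0) [heading=0, draw]
FD 18: (-15,0) -> (3,0) [heading=0, draw]
RT 45: heading 0 -> 315
LT 57: heading 315 -> 12
FD 3: (3,0) -> (5.934,0.624) [heading=12, draw]
LT 45: heading 12 -> 57
FD 8: (5.934,0.624) -> (10.292,7.333) [heading=57, draw]
FD 11: (10.292,7.333) -> (16.283,16.558) [heading=57, draw]
FD 11: (16.283,16.558) -> (22.274,25.784) [heading=57, draw]
PD: pen down
RT 180: heading 57 -> 237
Final: pos=(22.274,25.784), heading=237, 7 segment(s) drawn
Segments drawn: 7

Answer: 7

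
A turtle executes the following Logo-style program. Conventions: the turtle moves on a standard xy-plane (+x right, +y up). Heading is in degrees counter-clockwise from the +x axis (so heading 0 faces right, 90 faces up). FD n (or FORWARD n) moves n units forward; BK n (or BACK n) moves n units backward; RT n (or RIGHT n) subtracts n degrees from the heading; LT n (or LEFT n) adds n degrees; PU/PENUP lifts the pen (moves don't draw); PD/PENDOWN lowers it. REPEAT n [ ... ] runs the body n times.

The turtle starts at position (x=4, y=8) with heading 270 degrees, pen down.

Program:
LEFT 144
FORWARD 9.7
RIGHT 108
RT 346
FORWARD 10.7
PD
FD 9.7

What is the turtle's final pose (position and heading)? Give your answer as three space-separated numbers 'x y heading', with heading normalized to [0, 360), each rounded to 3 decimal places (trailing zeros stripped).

Executing turtle program step by step:
Start: pos=(4,8), heading=270, pen down
LT 144: heading 270 -> 54
FD 9.7: (4,8) -> (9.702,15.847) [heading=54, draw]
RT 108: heading 54 -> 306
RT 346: heading 306 -> 320
FD 10.7: (9.702,15.847) -> (17.898,8.97) [heading=320, draw]
PD: pen down
FD 9.7: (17.898,8.97) -> (25.329,2.735) [heading=320, draw]
Final: pos=(25.329,2.735), heading=320, 3 segment(s) drawn

Answer: 25.329 2.735 320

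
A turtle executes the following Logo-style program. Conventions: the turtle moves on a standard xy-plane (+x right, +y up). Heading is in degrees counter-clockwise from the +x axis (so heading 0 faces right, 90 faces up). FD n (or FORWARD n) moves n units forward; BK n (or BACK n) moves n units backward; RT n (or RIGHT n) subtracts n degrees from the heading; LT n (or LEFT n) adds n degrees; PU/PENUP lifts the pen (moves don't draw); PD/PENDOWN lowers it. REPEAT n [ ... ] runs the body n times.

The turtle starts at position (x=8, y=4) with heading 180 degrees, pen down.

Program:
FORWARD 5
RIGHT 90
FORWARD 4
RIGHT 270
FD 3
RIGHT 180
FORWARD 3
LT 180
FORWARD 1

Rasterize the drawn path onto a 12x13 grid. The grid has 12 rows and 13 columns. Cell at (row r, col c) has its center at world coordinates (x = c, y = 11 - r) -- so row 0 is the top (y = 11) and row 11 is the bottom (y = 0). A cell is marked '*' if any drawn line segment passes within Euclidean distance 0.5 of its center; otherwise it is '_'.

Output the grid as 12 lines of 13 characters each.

Answer: _____________
_____________
_____________
****_________
___*_________
___*_________
___*_________
___******____
_____________
_____________
_____________
_____________

Derivation:
Segment 0: (8,4) -> (3,4)
Segment 1: (3,4) -> (3,8)
Segment 2: (3,8) -> (0,8)
Segment 3: (0,8) -> (3,8)
Segment 4: (3,8) -> (2,8)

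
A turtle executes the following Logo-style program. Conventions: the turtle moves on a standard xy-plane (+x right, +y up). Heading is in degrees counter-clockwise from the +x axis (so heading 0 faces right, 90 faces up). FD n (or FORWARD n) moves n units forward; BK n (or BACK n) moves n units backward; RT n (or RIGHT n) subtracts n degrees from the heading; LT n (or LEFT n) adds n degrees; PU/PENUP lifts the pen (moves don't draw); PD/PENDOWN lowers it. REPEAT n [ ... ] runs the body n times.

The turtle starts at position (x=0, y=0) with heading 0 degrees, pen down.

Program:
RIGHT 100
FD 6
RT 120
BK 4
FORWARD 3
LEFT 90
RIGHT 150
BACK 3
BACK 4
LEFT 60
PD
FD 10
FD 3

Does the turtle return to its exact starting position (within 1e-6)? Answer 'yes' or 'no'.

Answer: no

Derivation:
Executing turtle program step by step:
Start: pos=(0,0), heading=0, pen down
RT 100: heading 0 -> 260
FD 6: (0,0) -> (-1.042,-5.909) [heading=260, draw]
RT 120: heading 260 -> 140
BK 4: (-1.042,-5.909) -> (2.022,-8.48) [heading=140, draw]
FD 3: (2.022,-8.48) -> (-0.276,-6.552) [heading=140, draw]
LT 90: heading 140 -> 230
RT 150: heading 230 -> 80
BK 3: (-0.276,-6.552) -> (-0.797,-9.506) [heading=80, draw]
BK 4: (-0.797,-9.506) -> (-1.491,-13.445) [heading=80, draw]
LT 60: heading 80 -> 140
PD: pen down
FD 10: (-1.491,-13.445) -> (-9.152,-7.017) [heading=140, draw]
FD 3: (-9.152,-7.017) -> (-11.45,-5.089) [heading=140, draw]
Final: pos=(-11.45,-5.089), heading=140, 7 segment(s) drawn

Start position: (0, 0)
Final position: (-11.45, -5.089)
Distance = 12.53; >= 1e-6 -> NOT closed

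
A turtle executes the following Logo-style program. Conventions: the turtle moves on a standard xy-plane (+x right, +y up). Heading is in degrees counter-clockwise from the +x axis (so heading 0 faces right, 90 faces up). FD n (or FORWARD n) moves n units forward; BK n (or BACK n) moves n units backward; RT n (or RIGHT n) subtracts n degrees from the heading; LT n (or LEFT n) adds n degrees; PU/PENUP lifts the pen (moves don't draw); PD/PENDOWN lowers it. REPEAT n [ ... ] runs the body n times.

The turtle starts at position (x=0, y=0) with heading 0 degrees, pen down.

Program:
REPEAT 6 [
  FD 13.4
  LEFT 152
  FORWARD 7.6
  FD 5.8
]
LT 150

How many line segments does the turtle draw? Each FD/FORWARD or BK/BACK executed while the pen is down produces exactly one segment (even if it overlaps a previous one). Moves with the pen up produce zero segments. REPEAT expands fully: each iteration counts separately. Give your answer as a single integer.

Executing turtle program step by step:
Start: pos=(0,0), heading=0, pen down
REPEAT 6 [
  -- iteration 1/6 --
  FD 13.4: (0,0) -> (13.4,0) [heading=0, draw]
  LT 152: heading 0 -> 152
  FD 7.6: (13.4,0) -> (6.69,3.568) [heading=152, draw]
  FD 5.8: (6.69,3.568) -> (1.569,6.291) [heading=152, draw]
  -- iteration 2/6 --
  FD 13.4: (1.569,6.291) -> (-10.263,12.582) [heading=152, draw]
  LT 152: heading 152 -> 304
  FD 7.6: (-10.263,12.582) -> (-6.013,6.281) [heading=304, draw]
  FD 5.8: (-6.013,6.281) -> (-2.77,1.473) [heading=304, draw]
  -- iteration 3/6 --
  FD 13.4: (-2.77,1.473) -> (4.723,-9.636) [heading=304, draw]
  LT 152: heading 304 -> 96
  FD 7.6: (4.723,-9.636) -> (3.929,-2.078) [heading=96, draw]
  FD 5.8: (3.929,-2.078) -> (3.323,3.69) [heading=96, draw]
  -- iteration 4/6 --
  FD 13.4: (3.323,3.69) -> (1.922,17.017) [heading=96, draw]
  LT 152: heading 96 -> 248
  FD 7.6: (1.922,17.017) -> (-0.925,9.97) [heading=248, draw]
  FD 5.8: (-0.925,9.97) -> (-3.098,4.593) [heading=248, draw]
  -- iteration 5/6 --
  FD 13.4: (-3.098,4.593) -> (-8.117,-7.832) [heading=248, draw]
  LT 152: heading 248 -> 40
  FD 7.6: (-8.117,-7.832) -> (-2.296,-2.947) [heading=40, draw]
  FD 5.8: (-2.296,-2.947) -> (2.148,0.782) [heading=40, draw]
  -- iteration 6/6 --
  FD 13.4: (2.148,0.782) -> (12.413,9.395) [heading=40, draw]
  LT 152: heading 40 -> 192
  FD 7.6: (12.413,9.395) -> (4.979,7.815) [heading=192, draw]
  FD 5.8: (4.979,7.815) -> (-0.695,6.609) [heading=192, draw]
]
LT 150: heading 192 -> 342
Final: pos=(-0.695,6.609), heading=342, 18 segment(s) drawn
Segments drawn: 18

Answer: 18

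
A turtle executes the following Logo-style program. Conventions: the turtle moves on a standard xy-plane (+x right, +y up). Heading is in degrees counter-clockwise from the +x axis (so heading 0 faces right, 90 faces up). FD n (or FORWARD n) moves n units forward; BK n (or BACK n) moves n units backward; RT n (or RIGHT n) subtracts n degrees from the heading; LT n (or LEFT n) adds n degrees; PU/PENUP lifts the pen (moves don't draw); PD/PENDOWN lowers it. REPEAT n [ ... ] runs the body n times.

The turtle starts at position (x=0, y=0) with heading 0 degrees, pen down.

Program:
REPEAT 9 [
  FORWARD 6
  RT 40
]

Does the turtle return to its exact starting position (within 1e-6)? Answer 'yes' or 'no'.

Executing turtle program step by step:
Start: pos=(0,0), heading=0, pen down
REPEAT 9 [
  -- iteration 1/9 --
  FD 6: (0,0) -> (6,0) [heading=0, draw]
  RT 40: heading 0 -> 320
  -- iteration 2/9 --
  FD 6: (6,0) -> (10.596,-3.857) [heading=320, draw]
  RT 40: heading 320 -> 280
  -- iteration 3/9 --
  FD 6: (10.596,-3.857) -> (11.638,-9.766) [heading=280, draw]
  RT 40: heading 280 -> 240
  -- iteration 4/9 --
  FD 6: (11.638,-9.766) -> (8.638,-14.962) [heading=240, draw]
  RT 40: heading 240 -> 200
  -- iteration 5/9 --
  FD 6: (8.638,-14.962) -> (3,-17.014) [heading=200, draw]
  RT 40: heading 200 -> 160
  -- iteration 6/9 --
  FD 6: (3,-17.014) -> (-2.638,-14.962) [heading=160, draw]
  RT 40: heading 160 -> 120
  -- iteration 7/9 --
  FD 6: (-2.638,-14.962) -> (-5.638,-9.766) [heading=120, draw]
  RT 40: heading 120 -> 80
  -- iteration 8/9 --
  FD 6: (-5.638,-9.766) -> (-4.596,-3.857) [heading=80, draw]
  RT 40: heading 80 -> 40
  -- iteration 9/9 --
  FD 6: (-4.596,-3.857) -> (0,0) [heading=40, draw]
  RT 40: heading 40 -> 0
]
Final: pos=(0,0), heading=0, 9 segment(s) drawn

Start position: (0, 0)
Final position: (0, 0)
Distance = 0; < 1e-6 -> CLOSED

Answer: yes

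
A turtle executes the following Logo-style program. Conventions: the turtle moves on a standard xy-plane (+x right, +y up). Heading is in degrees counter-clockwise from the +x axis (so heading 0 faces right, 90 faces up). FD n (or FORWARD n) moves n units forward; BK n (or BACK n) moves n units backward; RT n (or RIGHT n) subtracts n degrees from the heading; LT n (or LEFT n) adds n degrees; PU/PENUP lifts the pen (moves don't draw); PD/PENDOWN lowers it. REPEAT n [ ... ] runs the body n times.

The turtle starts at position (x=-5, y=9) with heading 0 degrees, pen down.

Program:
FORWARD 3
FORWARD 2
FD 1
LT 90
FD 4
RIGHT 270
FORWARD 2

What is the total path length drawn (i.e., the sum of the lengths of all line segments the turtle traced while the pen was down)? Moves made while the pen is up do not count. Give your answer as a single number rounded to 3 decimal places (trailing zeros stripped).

Answer: 12

Derivation:
Executing turtle program step by step:
Start: pos=(-5,9), heading=0, pen down
FD 3: (-5,9) -> (-2,9) [heading=0, draw]
FD 2: (-2,9) -> (0,9) [heading=0, draw]
FD 1: (0,9) -> (1,9) [heading=0, draw]
LT 90: heading 0 -> 90
FD 4: (1,9) -> (1,13) [heading=90, draw]
RT 270: heading 90 -> 180
FD 2: (1,13) -> (-1,13) [heading=180, draw]
Final: pos=(-1,13), heading=180, 5 segment(s) drawn

Segment lengths:
  seg 1: (-5,9) -> (-2,9), length = 3
  seg 2: (-2,9) -> (0,9), length = 2
  seg 3: (0,9) -> (1,9), length = 1
  seg 4: (1,9) -> (1,13), length = 4
  seg 5: (1,13) -> (-1,13), length = 2
Total = 12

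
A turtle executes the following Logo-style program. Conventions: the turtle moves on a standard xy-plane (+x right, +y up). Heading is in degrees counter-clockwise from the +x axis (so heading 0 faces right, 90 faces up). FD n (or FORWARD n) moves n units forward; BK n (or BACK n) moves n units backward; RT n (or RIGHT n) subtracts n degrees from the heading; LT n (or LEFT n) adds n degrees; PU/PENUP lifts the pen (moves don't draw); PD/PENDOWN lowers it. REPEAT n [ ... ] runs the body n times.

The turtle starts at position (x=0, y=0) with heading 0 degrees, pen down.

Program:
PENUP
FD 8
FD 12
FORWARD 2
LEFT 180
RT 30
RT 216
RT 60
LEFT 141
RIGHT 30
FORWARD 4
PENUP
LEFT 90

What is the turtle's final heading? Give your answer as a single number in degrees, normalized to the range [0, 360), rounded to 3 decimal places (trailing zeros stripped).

Executing turtle program step by step:
Start: pos=(0,0), heading=0, pen down
PU: pen up
FD 8: (0,0) -> (8,0) [heading=0, move]
FD 12: (8,0) -> (20,0) [heading=0, move]
FD 2: (20,0) -> (22,0) [heading=0, move]
LT 180: heading 0 -> 180
RT 30: heading 180 -> 150
RT 216: heading 150 -> 294
RT 60: heading 294 -> 234
LT 141: heading 234 -> 15
RT 30: heading 15 -> 345
FD 4: (22,0) -> (25.864,-1.035) [heading=345, move]
PU: pen up
LT 90: heading 345 -> 75
Final: pos=(25.864,-1.035), heading=75, 0 segment(s) drawn

Answer: 75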